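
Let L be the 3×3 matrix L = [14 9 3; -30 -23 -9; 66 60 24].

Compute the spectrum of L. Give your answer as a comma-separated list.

4, 5, 6

The characteristic polynomial is p(λ) = det(λI - L).
Cofactor expansion gives p(λ) = λ^3 - 15λ^2 + 74λ - 120.
Rational-root test: λ = 5 gives p(5) = 0.
Dividing by (λ - 5) leaves λ^2 - 10λ + 24.
The quadratic factors as (λ - 4)·(λ - 6).
Eigenvalues: 4, 5, 6.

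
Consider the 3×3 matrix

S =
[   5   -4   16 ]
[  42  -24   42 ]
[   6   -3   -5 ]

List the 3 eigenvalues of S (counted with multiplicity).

Compute the characteristic polynomial p(λ) = det(λI - S).
Cofactor expansion gives p(λ) = λ^3 + 24λ^2 + 173λ + 330.
Try λ = -3: p(-3) = 0, so -3 is a root.
Factor out (λ + 3): p(λ) = (λ + 3)·(λ^2 + 21λ + 110).
The quadratic factors as (λ + 11)·(λ + 10).
Eigenvalues: -11, -10, -3.

-11, -10, -3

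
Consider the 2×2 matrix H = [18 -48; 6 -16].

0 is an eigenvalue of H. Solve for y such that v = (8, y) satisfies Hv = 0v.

We need (H)v = 0.
H = [[18, -48], [6, -16]].
Row 1: (18)·8 + (-48)·y = 0
Row 2: (6)·8 + (-16)·y = 0
Solving gives y = 3.
Check: H·(8, 3) = (0, 0) = 0·(8, 3).

3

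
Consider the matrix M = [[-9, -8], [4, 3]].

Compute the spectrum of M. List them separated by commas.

det(M - rI) = (-9 - r)(3 - r) - (-8)·(4) = r^2 + 6r + 5.
This factors as (r + 5)·(r + 1) = 0.
Eigenvalues: -5, -1.

-5, -1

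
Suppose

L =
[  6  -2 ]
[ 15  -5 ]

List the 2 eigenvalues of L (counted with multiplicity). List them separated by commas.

0, 1

det(L - sI) = (6 - s)(-5 - s) - (-2)·(15) = s^2 - s.
This factors as s·(s - 1) = 0.
Eigenvalues: 0, 1.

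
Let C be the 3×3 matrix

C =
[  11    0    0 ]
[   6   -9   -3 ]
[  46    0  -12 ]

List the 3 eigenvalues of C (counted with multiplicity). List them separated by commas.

Set up det(λI - C) = 0.
Cofactor expansion gives p(λ) = λ^3 + 10λ^2 - 123λ - 1188.
Rational-root test: λ = -9 gives p(-9) = 0.
Dividing by (λ + 9) leaves λ^2 + λ - 132.
The quadratic factors as (λ + 12)·(λ - 11).
Eigenvalues: -12, -9, 11.

-12, -9, 11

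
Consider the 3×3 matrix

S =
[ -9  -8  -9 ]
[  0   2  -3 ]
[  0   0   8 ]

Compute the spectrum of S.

-9, 2, 8

S is upper triangular, so its eigenvalues are the diagonal entries.
Diagonal: -9, 2, 8.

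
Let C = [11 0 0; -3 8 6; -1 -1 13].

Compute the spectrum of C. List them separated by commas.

Set up det(lambda·I - C) = 0.
Expanding along the first row, p(lambda) = lambda^3 - 32·lambda^2 + 341·lambda - 1210.
Rational-root test: lambda = 10 gives p(10) = 0.
Dividing by (lambda - 10) leaves lambda^2 - 22·lambda + 121.
The quadratic factor is (lambda - 11)^2.
Eigenvalues: 10, 11, 11.

10, 11, 11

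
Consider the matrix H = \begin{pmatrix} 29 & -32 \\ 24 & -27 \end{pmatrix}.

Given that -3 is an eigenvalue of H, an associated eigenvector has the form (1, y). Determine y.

We need (H + 3I)v = 0.
H + 3I = [[32, -32], [24, -24]].
Row 1: (32)·1 + (-32)·y = 0
Row 2: (24)·1 + (-24)·y = 0
Solving gives y = 1.
Check: H·(1, 1) = (-3, -3) = -3·(1, 1).

1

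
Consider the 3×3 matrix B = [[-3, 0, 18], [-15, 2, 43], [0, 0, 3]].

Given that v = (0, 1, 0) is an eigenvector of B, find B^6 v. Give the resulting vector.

First find the eigenvalue: Bv = (0, 2, 0) = 2·(0, 1, 0), so λ = 2.
Then B^6 v = λ^6·v = 2^6·(0, 1, 0) = 64·(0, 1, 0) = (0, 64, 0).

(0, 64, 0)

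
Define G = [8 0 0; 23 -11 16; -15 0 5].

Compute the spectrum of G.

The characteristic polynomial is p(lambda) = det(lambda·I - G).
Cofactor expansion gives p(lambda) = lambda^3 - 2·lambda^2 - 103·lambda + 440.
Since p(5) = 0, lambda = 5 is a root.
Dividing by (lambda - 5) leaves lambda^2 + 3·lambda - 88.
The quadratic factors as (lambda + 11)·(lambda - 8).
Eigenvalues: -11, 5, 8.

-11, 5, 8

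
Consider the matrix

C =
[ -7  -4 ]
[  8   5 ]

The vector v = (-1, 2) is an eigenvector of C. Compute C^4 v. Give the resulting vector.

(-1, 2)

First find the eigenvalue: Cv = (-1, 2) = 1·(-1, 2), so λ = 1.
Then C^4 v = λ^4·v = 1^4·(-1, 2) = 1·(-1, 2) = (-1, 2).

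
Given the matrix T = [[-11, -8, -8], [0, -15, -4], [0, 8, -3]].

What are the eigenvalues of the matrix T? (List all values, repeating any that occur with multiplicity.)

Set up det(λI - T) = 0.
Cofactor expansion gives p(λ) = λ^3 + 29λ^2 + 275λ + 847.
Since p(-7) = 0, λ = -7 is a root.
Factor out (λ + 7): p(λ) = (λ + 7)·(λ^2 + 22λ + 121).
The quadratic factor is (λ + 11)^2.
Eigenvalues: -11, -11, -7.

-11, -11, -7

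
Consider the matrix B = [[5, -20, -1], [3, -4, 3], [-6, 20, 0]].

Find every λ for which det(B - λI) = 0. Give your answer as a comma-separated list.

Set up det(sI - B) = 0.
Expanding the 3×3 determinant: p(s) = s^3 - s^2 - 26s - 24.
Rational-root test: s = -4 gives p(-4) = 0.
Factor out (s + 4): p(s) = (s + 4)·(s^2 - 5s - 6).
The quadratic factors as (s + 1)·(s - 6).
Eigenvalues: -4, -1, 6.

-4, -1, 6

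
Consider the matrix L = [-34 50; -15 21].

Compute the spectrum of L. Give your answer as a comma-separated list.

det(L - λI) = (-34 - λ)(21 - λ) - (50)·(-15) = λ^2 + 13λ + 36.
This factors as (λ + 9)·(λ + 4) = 0.
Eigenvalues: -9, -4.

-9, -4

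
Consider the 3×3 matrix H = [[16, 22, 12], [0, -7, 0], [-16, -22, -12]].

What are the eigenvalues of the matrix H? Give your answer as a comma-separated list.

-7, 0, 4

Set up det(λI - H) = 0.
Expanding along the first row, p(λ) = λ^3 + 3λ^2 - 28λ.
Since p(0) = 0, λ = 0 is a root.
Dividing by λ leaves λ^2 + 3λ - 28.
The quadratic factors as (λ + 7)·(λ - 4).
Eigenvalues: -7, 0, 4.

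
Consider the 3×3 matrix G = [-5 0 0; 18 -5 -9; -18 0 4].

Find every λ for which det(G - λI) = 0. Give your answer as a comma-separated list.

-5, -5, 4

Set up det(tI - G) = 0.
Expanding along the first row, p(t) = t^3 + 6t^2 - 15t - 100.
Since p(4) = 0, t = 4 is a root.
Factor out (t - 4): p(t) = (t - 4)·(t^2 + 10t + 25).
The quadratic factor is (t + 5)^2.
Eigenvalues: -5, -5, 4.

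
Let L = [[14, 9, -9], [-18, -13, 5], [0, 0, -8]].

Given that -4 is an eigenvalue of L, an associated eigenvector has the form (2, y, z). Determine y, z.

-4, 0

We need (L + 4I)v = 0.
L + 4I = [[18, 9, -9], [-18, -9, 5], [0, 0, -4]].
Row 1: (18)·2 + (9)·y + (-9)·z = 0
Row 2: (-18)·2 + (-9)·y + (5)·z = 0
Row 3: (0)·2 + (0)·y + (-4)·z = 0
Solving gives y = -4, z = 0.
Check: L·(2, -4, 0) = (-8, 16, 0) = -4·(2, -4, 0).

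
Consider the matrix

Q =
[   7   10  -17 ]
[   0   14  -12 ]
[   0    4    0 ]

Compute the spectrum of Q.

6, 7, 8

Set up det(tI - Q) = 0.
Cofactor expansion gives p(t) = t^3 - 21t^2 + 146t - 336.
Try t = 6: p(6) = 0, so 6 is a root.
Factor out (t - 6): p(t) = (t - 6)·(t^2 - 15t + 56).
The quadratic factors as (t - 7)·(t - 8).
Eigenvalues: 6, 7, 8.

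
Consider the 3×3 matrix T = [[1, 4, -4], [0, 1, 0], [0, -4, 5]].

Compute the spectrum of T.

1, 1, 5

The characteristic polynomial is p(μ) = det(μI - T).
Cofactor expansion gives p(μ) = μ^3 - 7μ^2 + 11μ - 5.
Try μ = 5: p(5) = 0, so 5 is a root.
Dividing by (μ - 5) leaves μ^2 - 2μ + 1.
The quadratic factor is (μ - 1)^2.
Eigenvalues: 1, 1, 5.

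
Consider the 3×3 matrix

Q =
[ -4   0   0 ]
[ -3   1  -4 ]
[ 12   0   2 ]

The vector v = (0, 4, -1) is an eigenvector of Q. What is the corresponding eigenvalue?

2

Compute Qv: Q·(0, 4, -1) = (0, 8, -2).
Since Qv = λv, compare component 2: 8 = λ·4, so λ = 2.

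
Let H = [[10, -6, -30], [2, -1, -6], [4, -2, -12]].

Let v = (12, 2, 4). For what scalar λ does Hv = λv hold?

Compute Hv: H·(12, 2, 4) = (-12, -2, -4).
Since Hv = λv, compare component 1: -12 = λ·12, so λ = -1.

-1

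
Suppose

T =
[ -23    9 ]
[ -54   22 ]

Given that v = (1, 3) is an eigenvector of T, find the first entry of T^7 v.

16384

First find the eigenvalue: Tv = (4, 12) = 4·(1, 3), so λ = 4.
Then T^7 v = λ^7·v = 4^7·(1, 3) = 16384·(1, 3) = (16384, 49152).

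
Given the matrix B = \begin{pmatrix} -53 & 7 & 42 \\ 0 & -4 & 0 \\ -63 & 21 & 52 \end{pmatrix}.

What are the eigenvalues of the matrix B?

-11, -4, 10

Compute the characteristic polynomial p(λ) = det(λI - B).
Cofactor expansion gives p(λ) = λ^3 + 5λ^2 - 106λ - 440.
Try λ = 10: p(10) = 0, so 10 is a root.
Dividing by (λ - 10) leaves λ^2 + 15λ + 44.
The quadratic factors as (λ + 11)·(λ + 4).
Eigenvalues: -11, -4, 10.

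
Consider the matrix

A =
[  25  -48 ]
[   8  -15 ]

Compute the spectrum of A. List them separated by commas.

det(A - sI) = (25 - s)(-15 - s) - (-48)·(8) = s^2 - 10s + 9.
This factors as (s - 1)·(s - 9) = 0.
Eigenvalues: 1, 9.

1, 9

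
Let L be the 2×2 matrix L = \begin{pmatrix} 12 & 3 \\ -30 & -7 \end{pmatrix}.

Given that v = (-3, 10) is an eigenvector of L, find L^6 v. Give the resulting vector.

(-192, 640)

First find the eigenvalue: Lv = (-6, 20) = 2·(-3, 10), so λ = 2.
Then L^6 v = λ^6·v = 2^6·(-3, 10) = 64·(-3, 10) = (-192, 640).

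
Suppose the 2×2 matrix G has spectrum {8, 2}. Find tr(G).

trace(G) is the sum of the eigenvalues: (8) + (2) = 10.

10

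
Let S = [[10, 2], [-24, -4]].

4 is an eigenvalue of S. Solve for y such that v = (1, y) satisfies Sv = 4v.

We need (S - 4I)v = 0.
S - 4I = [[6, 2], [-24, -8]].
Row 1: (6)·1 + (2)·y = 0
Row 2: (-24)·1 + (-8)·y = 0
Solving gives y = -3.
Check: S·(1, -3) = (4, -12) = 4·(1, -3).

-3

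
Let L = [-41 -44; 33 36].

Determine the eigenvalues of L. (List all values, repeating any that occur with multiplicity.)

-8, 3

det(L - μI) = (-41 - μ)(36 - μ) - (-44)·(33) = μ^2 + 5μ - 24.
This factors as (μ + 8)·(μ - 3) = 0.
Eigenvalues: -8, 3.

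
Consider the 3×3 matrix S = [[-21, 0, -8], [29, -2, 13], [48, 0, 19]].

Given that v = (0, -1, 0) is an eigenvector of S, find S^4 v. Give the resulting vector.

First find the eigenvalue: Sv = (0, 2, 0) = -2·(0, -1, 0), so λ = -2.
Then S^4 v = λ^4·v = (-2)^4·(0, -1, 0) = 16·(0, -1, 0) = (0, -16, 0).

(0, -16, 0)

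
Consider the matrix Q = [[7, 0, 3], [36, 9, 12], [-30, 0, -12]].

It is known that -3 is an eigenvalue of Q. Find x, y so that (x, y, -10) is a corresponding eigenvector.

3, 1

We need (Q + 3I)v = 0.
Q + 3I = [[10, 0, 3], [36, 12, 12], [-30, 0, -9]].
Row 1: (10)·x + (0)·y + (3)·-10 = 0
Row 2: (36)·x + (12)·y + (12)·-10 = 0
Row 3: (-30)·x + (0)·y + (-9)·-10 = 0
Solving gives x = 3, y = 1.
Check: Q·(3, 1, -10) = (-9, -3, 30) = -3·(3, 1, -10).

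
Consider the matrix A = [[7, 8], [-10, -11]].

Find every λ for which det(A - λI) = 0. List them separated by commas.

det(A - lambda·I) = (7 - lambda)(-11 - lambda) - (8)·(-10) = lambda^2 + 4·lambda + 3.
This factors as (lambda + 3)·(lambda + 1) = 0.
Eigenvalues: -3, -1.

-3, -1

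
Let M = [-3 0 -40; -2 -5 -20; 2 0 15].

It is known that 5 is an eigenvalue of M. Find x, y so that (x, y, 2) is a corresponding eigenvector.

We need (M - 5I)v = 0.
M - 5I = [[-8, 0, -40], [-2, -10, -20], [2, 0, 10]].
Row 1: (-8)·x + (0)·y + (-40)·2 = 0
Row 2: (-2)·x + (-10)·y + (-20)·2 = 0
Row 3: (2)·x + (0)·y + (10)·2 = 0
Solving gives x = -10, y = -2.
Check: M·(-10, -2, 2) = (-50, -10, 10) = 5·(-10, -2, 2).

-10, -2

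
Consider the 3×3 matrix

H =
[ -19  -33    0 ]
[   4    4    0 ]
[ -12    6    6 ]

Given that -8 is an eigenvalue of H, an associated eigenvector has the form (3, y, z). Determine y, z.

-1, 3

We need (H + 8I)v = 0.
H + 8I = [[-11, -33, 0], [4, 12, 0], [-12, 6, 14]].
Row 1: (-11)·3 + (-33)·y + (0)·z = 0
Row 2: (4)·3 + (12)·y + (0)·z = 0
Row 3: (-12)·3 + (6)·y + (14)·z = 0
Solving gives y = -1, z = 3.
Check: H·(3, -1, 3) = (-24, 8, -24) = -8·(3, -1, 3).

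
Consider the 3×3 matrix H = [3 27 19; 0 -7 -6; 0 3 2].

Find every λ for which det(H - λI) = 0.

Set up det(μI - H) = 0.
Expanding the 3×3 determinant: p(μ) = μ^3 + 2μ^2 - 11μ - 12.
Rational-root test: μ = -1 gives p(-1) = 0.
Dividing by (μ + 1) leaves μ^2 + μ - 12.
The quadratic factors as (μ + 4)·(μ - 3).
Eigenvalues: -4, -1, 3.

-4, -1, 3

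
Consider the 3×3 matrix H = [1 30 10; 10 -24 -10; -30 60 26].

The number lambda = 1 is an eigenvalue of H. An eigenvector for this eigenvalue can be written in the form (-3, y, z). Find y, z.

6, -18

We need (H - 1I)v = 0.
H - 1I = [[0, 30, 10], [10, -25, -10], [-30, 60, 25]].
Row 1: (0)·-3 + (30)·y + (10)·z = 0
Row 2: (10)·-3 + (-25)·y + (-10)·z = 0
Row 3: (-30)·-3 + (60)·y + (25)·z = 0
Solving gives y = 6, z = -18.
Check: H·(-3, 6, -18) = (-3, 6, -18) = 1·(-3, 6, -18).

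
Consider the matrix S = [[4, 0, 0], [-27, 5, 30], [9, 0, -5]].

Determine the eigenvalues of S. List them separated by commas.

Compute the characteristic polynomial p(lambda) = det(lambda·I - S).
Cofactor expansion gives p(lambda) = lambda^3 - 4·lambda^2 - 25·lambda + 100.
Try lambda = 4: p(4) = 0, so 4 is a root.
Dividing by (lambda - 4) leaves lambda^2 - 25.
The quadratic factors as (lambda + 5)·(lambda - 5).
Eigenvalues: -5, 4, 5.

-5, 4, 5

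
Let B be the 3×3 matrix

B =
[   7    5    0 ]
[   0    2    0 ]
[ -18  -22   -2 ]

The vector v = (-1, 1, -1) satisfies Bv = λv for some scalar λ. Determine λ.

2

Compute Bv: B·(-1, 1, -1) = (-2, 2, -2).
Since Bv = λv, compare component 1: -2 = λ·-1, so λ = 2.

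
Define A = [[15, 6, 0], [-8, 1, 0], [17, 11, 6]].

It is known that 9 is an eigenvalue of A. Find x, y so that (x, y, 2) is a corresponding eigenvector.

1, -1

We need (A - 9I)v = 0.
A - 9I = [[6, 6, 0], [-8, -8, 0], [17, 11, -3]].
Row 1: (6)·x + (6)·y + (0)·2 = 0
Row 2: (-8)·x + (-8)·y + (0)·2 = 0
Row 3: (17)·x + (11)·y + (-3)·2 = 0
Solving gives x = 1, y = -1.
Check: A·(1, -1, 2) = (9, -9, 18) = 9·(1, -1, 2).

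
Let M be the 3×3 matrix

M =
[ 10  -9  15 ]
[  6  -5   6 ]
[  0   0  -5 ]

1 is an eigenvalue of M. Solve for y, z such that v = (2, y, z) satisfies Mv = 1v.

2, 0

We need (M - 1I)v = 0.
M - 1I = [[9, -9, 15], [6, -6, 6], [0, 0, -6]].
Row 1: (9)·2 + (-9)·y + (15)·z = 0
Row 2: (6)·2 + (-6)·y + (6)·z = 0
Row 3: (0)·2 + (0)·y + (-6)·z = 0
Solving gives y = 2, z = 0.
Check: M·(2, 2, 0) = (2, 2, 0) = 1·(2, 2, 0).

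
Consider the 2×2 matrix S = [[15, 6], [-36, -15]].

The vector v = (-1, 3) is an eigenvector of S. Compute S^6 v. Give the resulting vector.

First find the eigenvalue: Sv = (3, -9) = -3·(-1, 3), so λ = -3.
Then S^6 v = λ^6·v = (-3)^6·(-1, 3) = 729·(-1, 3) = (-729, 2187).

(-729, 2187)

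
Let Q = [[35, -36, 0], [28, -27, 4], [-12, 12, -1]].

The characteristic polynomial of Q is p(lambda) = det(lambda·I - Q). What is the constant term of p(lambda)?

15

p(lambda) = lambda^3 - 7·lambda^2 + 7·lambda + 15.
The constant term is 15.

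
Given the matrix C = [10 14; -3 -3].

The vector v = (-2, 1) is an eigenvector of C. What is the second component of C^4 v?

First find the eigenvalue: Cv = (-6, 3) = 3·(-2, 1), so λ = 3.
Then C^4 v = λ^4·v = 3^4·(-2, 1) = 81·(-2, 1) = (-162, 81).

81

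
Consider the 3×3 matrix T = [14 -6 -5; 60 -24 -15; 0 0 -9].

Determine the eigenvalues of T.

Compute the characteristic polynomial p(μ) = det(μI - T).
Expanding the 3×3 determinant: p(μ) = μ^3 + 19μ^2 + 114μ + 216.
Since p(-4) = 0, μ = -4 is a root.
Factor out (μ + 4): p(μ) = (μ + 4)·(μ^2 + 15μ + 54).
The quadratic factors as (μ + 9)·(μ + 6).
Eigenvalues: -9, -6, -4.

-9, -6, -4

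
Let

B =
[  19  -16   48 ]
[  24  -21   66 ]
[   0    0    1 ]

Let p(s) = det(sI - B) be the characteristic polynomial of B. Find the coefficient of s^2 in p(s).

The coefficient of s^2 of det(sI - B) is −trace(B).
trace(B) = (19) + (-21) + (1) = -1, so the coefficient is 1.

1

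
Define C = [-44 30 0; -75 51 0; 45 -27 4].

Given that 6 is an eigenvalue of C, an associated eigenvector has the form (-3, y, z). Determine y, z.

-5, 0

We need (C - 6I)v = 0.
C - 6I = [[-50, 30, 0], [-75, 45, 0], [45, -27, -2]].
Row 1: (-50)·-3 + (30)·y + (0)·z = 0
Row 2: (-75)·-3 + (45)·y + (0)·z = 0
Row 3: (45)·-3 + (-27)·y + (-2)·z = 0
Solving gives y = -5, z = 0.
Check: C·(-3, -5, 0) = (-18, -30, 0) = 6·(-3, -5, 0).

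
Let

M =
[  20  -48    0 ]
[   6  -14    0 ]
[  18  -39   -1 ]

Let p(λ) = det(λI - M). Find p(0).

8

p(0) = det(0·I − M) = det(−M) = (−1)^3·det(M).
det(M) = -8, so p(0) = 8.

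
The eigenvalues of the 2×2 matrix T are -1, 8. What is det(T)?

det(T) is the product of the eigenvalues: (-1) · (8) = -8.

-8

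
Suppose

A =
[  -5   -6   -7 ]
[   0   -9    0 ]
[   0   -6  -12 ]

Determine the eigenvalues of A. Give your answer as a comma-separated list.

The characteristic polynomial is p(λ) = det(λI - A).
Expanding the 3×3 determinant: p(λ) = λ^3 + 26λ^2 + 213λ + 540.
Try λ = -5: p(-5) = 0, so -5 is a root.
Factor out (λ + 5): p(λ) = (λ + 5)·(λ^2 + 21λ + 108).
The quadratic factors as (λ + 12)·(λ + 9).
Eigenvalues: -12, -9, -5.

-12, -9, -5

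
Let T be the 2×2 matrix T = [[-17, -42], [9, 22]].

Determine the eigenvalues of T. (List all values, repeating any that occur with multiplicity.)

1, 4

det(T - μI) = (-17 - μ)(22 - μ) - (-42)·(9) = μ^2 - 5μ + 4.
This factors as (μ - 1)·(μ - 4) = 0.
Eigenvalues: 1, 4.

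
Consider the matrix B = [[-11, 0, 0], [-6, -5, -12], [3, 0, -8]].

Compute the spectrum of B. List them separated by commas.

-11, -8, -5

Compute the characteristic polynomial p(lambda) = det(lambda·I - B).
Expanding the 3×3 determinant: p(lambda) = lambda^3 + 24·lambda^2 + 183·lambda + 440.
Rational-root test: lambda = -5 gives p(-5) = 0.
Dividing by (lambda + 5) leaves lambda^2 + 19·lambda + 88.
The quadratic factors as (lambda + 11)·(lambda + 8).
Eigenvalues: -11, -8, -5.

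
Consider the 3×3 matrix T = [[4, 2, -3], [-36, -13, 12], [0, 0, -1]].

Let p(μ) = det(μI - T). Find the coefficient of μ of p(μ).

29

p(μ) = μ^3 + 10μ^2 + 29μ + 20.
The coefficient of μ is 29.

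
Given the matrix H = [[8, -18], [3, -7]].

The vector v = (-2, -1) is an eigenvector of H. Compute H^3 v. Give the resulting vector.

First find the eigenvalue: Hv = (2, 1) = -1·(-2, -1), so λ = -1.
Then H^3 v = λ^3·v = (-1)^3·(-2, -1) = -1·(-2, -1) = (2, 1).

(2, 1)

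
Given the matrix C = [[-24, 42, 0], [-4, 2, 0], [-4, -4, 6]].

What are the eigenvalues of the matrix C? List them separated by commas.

-12, -10, 6

Compute the characteristic polynomial p(r) = det(rI - C).
Expanding the 3×3 determinant: p(r) = r^3 + 16r^2 - 12r - 720.
Rational-root test: r = 6 gives p(6) = 0.
Dividing by (r - 6) leaves r^2 + 22r + 120.
The quadratic factors as (r + 12)·(r + 10).
Eigenvalues: -12, -10, 6.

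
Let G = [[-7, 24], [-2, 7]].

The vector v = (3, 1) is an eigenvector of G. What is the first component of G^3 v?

3

First find the eigenvalue: Gv = (3, 1) = 1·(3, 1), so λ = 1.
Then G^3 v = λ^3·v = 1^3·(3, 1) = 1·(3, 1) = (3, 1).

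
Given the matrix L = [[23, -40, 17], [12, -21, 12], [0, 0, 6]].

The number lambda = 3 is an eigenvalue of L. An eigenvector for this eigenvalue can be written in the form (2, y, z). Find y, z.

1, 0

We need (L - 3I)v = 0.
L - 3I = [[20, -40, 17], [12, -24, 12], [0, 0, 3]].
Row 1: (20)·2 + (-40)·y + (17)·z = 0
Row 2: (12)·2 + (-24)·y + (12)·z = 0
Row 3: (0)·2 + (0)·y + (3)·z = 0
Solving gives y = 1, z = 0.
Check: L·(2, 1, 0) = (6, 3, 0) = 3·(2, 1, 0).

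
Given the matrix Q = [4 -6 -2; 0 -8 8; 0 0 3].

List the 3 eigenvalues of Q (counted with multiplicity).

-8, 3, 4

Q is upper triangular, so its eigenvalues are the diagonal entries.
Diagonal: 4, -8, 3.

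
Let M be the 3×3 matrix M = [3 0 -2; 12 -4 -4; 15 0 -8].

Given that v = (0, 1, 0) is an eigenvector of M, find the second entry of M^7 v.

-16384

First find the eigenvalue: Mv = (0, -4, 0) = -4·(0, 1, 0), so λ = -4.
Then M^7 v = λ^7·v = (-4)^7·(0, 1, 0) = -16384·(0, 1, 0) = (0, -16384, 0).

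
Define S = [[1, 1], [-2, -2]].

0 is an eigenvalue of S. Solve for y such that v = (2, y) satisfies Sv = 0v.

We need (S)v = 0.
S = [[1, 1], [-2, -2]].
Row 1: (1)·2 + (1)·y = 0
Row 2: (-2)·2 + (-2)·y = 0
Solving gives y = -2.
Check: S·(2, -2) = (0, 0) = 0·(2, -2).

-2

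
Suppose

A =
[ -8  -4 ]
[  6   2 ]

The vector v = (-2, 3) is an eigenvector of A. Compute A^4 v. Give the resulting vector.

(-32, 48)

First find the eigenvalue: Av = (4, -6) = -2·(-2, 3), so λ = -2.
Then A^4 v = λ^4·v = (-2)^4·(-2, 3) = 16·(-2, 3) = (-32, 48).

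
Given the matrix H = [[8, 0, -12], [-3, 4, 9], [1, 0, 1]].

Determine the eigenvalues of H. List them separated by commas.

4, 4, 5

The characteristic polynomial is p(μ) = det(μI - H).
Cofactor expansion gives p(μ) = μ^3 - 13μ^2 + 56μ - 80.
Try μ = 4: p(4) = 0, so 4 is a root.
Dividing by (μ - 4) leaves μ^2 - 9μ + 20.
The quadratic factors as (μ - 4)·(μ - 5).
Eigenvalues: 4, 4, 5.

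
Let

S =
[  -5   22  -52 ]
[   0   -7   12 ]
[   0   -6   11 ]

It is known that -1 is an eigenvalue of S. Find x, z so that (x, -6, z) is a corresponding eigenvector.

We need (S + 1I)v = 0.
S + 1I = [[-4, 22, -52], [0, -6, 12], [0, -6, 12]].
Row 1: (-4)·x + (22)·-6 + (-52)·z = 0
Row 2: (0)·x + (-6)·-6 + (12)·z = 0
Row 3: (0)·x + (-6)·-6 + (12)·z = 0
Solving gives x = 6, z = -3.
Check: S·(6, -6, -3) = (-6, 6, 3) = -1·(6, -6, -3).

6, -3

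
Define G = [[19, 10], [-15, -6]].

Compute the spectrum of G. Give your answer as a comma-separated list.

4, 9

det(G - λI) = (19 - λ)(-6 - λ) - (10)·(-15) = λ^2 - 13λ + 36.
This factors as (λ - 4)·(λ - 9) = 0.
Eigenvalues: 4, 9.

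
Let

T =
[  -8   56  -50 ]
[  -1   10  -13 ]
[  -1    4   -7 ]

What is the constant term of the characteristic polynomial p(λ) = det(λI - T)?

p(0) = det(0·I − T) = det(−T) = (−1)^3·det(T).
det(T) = 180, so p(0) = -180.

-180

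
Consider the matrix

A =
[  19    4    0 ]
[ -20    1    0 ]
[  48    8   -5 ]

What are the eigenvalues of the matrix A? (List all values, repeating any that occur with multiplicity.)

-5, 9, 11

The characteristic polynomial is p(λ) = det(λI - A).
Expanding the 3×3 determinant: p(λ) = λ^3 - 15λ^2 - λ + 495.
Rational-root test: λ = -5 gives p(-5) = 0.
Dividing by (λ + 5) leaves λ^2 - 20λ + 99.
The quadratic factors as (λ - 9)·(λ - 11).
Eigenvalues: -5, 9, 11.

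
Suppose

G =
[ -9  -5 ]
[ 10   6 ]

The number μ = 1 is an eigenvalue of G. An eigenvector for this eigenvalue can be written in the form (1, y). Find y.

-2

We need (G - 1I)v = 0.
G - 1I = [[-10, -5], [10, 5]].
Row 1: (-10)·1 + (-5)·y = 0
Row 2: (10)·1 + (5)·y = 0
Solving gives y = -2.
Check: G·(1, -2) = (1, -2) = 1·(1, -2).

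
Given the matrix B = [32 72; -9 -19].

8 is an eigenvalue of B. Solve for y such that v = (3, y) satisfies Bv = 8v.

We need (B - 8I)v = 0.
B - 8I = [[24, 72], [-9, -27]].
Row 1: (24)·3 + (72)·y = 0
Row 2: (-9)·3 + (-27)·y = 0
Solving gives y = -1.
Check: B·(3, -1) = (24, -8) = 8·(3, -1).

-1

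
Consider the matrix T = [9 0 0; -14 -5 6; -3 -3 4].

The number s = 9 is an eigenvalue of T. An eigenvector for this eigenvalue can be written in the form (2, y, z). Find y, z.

We need (T - 9I)v = 0.
T - 9I = [[0, 0, 0], [-14, -14, 6], [-3, -3, -5]].
Row 1: (0)·2 + (0)·y + (0)·z = 0
Row 2: (-14)·2 + (-14)·y + (6)·z = 0
Row 3: (-3)·2 + (-3)·y + (-5)·z = 0
Solving gives y = -2, z = 0.
Check: T·(2, -2, 0) = (18, -18, 0) = 9·(2, -2, 0).

-2, 0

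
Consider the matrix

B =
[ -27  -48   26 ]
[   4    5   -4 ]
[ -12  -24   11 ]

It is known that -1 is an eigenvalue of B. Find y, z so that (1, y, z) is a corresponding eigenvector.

0, 1

We need (B + 1I)v = 0.
B + 1I = [[-26, -48, 26], [4, 6, -4], [-12, -24, 12]].
Row 1: (-26)·1 + (-48)·y + (26)·z = 0
Row 2: (4)·1 + (6)·y + (-4)·z = 0
Row 3: (-12)·1 + (-24)·y + (12)·z = 0
Solving gives y = 0, z = 1.
Check: B·(1, 0, 1) = (-1, 0, -1) = -1·(1, 0, 1).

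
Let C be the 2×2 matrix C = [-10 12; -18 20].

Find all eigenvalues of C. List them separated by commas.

2, 8

det(C - rI) = (-10 - r)(20 - r) - (12)·(-18) = r^2 - 10r + 16.
This factors as (r - 2)·(r - 8) = 0.
Eigenvalues: 2, 8.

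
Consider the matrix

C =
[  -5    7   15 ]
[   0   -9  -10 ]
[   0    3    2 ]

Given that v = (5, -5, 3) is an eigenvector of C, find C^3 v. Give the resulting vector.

(-135, 135, -81)

First find the eigenvalue: Cv = (-15, 15, -9) = -3·(5, -5, 3), so λ = -3.
Then C^3 v = λ^3·v = (-3)^3·(5, -5, 3) = -27·(5, -5, 3) = (-135, 135, -81).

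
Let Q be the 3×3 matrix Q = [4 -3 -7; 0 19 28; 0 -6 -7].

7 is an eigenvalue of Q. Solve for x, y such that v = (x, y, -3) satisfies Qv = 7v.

0, 7

We need (Q - 7I)v = 0.
Q - 7I = [[-3, -3, -7], [0, 12, 28], [0, -6, -14]].
Row 1: (-3)·x + (-3)·y + (-7)·-3 = 0
Row 2: (0)·x + (12)·y + (28)·-3 = 0
Row 3: (0)·x + (-6)·y + (-14)·-3 = 0
Solving gives x = 0, y = 7.
Check: Q·(0, 7, -3) = (0, 49, -21) = 7·(0, 7, -3).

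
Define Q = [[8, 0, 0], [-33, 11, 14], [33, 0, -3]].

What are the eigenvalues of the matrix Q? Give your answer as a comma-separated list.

-3, 8, 11

The characteristic polynomial is p(lambda) = det(lambda·I - Q).
Expanding the 3×3 determinant: p(lambda) = lambda^3 - 16·lambda^2 + 31·lambda + 264.
Since p(8) = 0, lambda = 8 is a root.
Factor out (lambda - 8): p(lambda) = (lambda - 8)·(lambda^2 - 8·lambda - 33).
The quadratic factors as (lambda + 3)·(lambda - 11).
Eigenvalues: -3, 8, 11.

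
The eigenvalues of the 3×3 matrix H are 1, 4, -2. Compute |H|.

det(H) is the product of the eigenvalues: (1) · (4) · (-2) = -8.

-8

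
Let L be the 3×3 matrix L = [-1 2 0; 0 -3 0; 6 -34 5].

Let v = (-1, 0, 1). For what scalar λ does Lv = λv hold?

-1

Compute Lv: L·(-1, 0, 1) = (1, 0, -1).
Since Lv = λv, compare component 1: 1 = λ·-1, so λ = -1.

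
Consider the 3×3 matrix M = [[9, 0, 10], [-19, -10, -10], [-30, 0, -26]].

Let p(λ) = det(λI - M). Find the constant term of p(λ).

660

p(λ) = λ^3 + 27λ^2 + 236λ + 660.
The constant term is 660.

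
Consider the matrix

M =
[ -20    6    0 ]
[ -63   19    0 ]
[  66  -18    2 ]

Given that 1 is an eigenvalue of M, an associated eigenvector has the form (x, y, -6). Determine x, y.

We need (M - 1I)v = 0.
M - 1I = [[-21, 6, 0], [-63, 18, 0], [66, -18, 1]].
Row 1: (-21)·x + (6)·y + (0)·-6 = 0
Row 2: (-63)·x + (18)·y + (0)·-6 = 0
Row 3: (66)·x + (-18)·y + (1)·-6 = 0
Solving gives x = 2, y = 7.
Check: M·(2, 7, -6) = (2, 7, -6) = 1·(2, 7, -6).

2, 7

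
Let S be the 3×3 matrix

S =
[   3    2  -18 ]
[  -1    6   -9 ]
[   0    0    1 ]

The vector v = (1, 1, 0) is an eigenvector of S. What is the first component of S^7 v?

78125

First find the eigenvalue: Sv = (5, 5, 0) = 5·(1, 1, 0), so λ = 5.
Then S^7 v = λ^7·v = 5^7·(1, 1, 0) = 78125·(1, 1, 0) = (78125, 78125, 0).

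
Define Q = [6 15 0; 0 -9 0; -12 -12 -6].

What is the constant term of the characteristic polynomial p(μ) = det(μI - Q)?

p(0) = det(0·I − Q) = det(−Q) = (−1)^3·det(Q).
det(Q) = 324, so p(0) = -324.

-324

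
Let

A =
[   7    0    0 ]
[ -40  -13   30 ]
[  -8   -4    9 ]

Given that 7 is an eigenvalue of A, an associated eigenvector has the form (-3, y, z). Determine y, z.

6, 0

We need (A - 7I)v = 0.
A - 7I = [[0, 0, 0], [-40, -20, 30], [-8, -4, 2]].
Row 1: (0)·-3 + (0)·y + (0)·z = 0
Row 2: (-40)·-3 + (-20)·y + (30)·z = 0
Row 3: (-8)·-3 + (-4)·y + (2)·z = 0
Solving gives y = 6, z = 0.
Check: A·(-3, 6, 0) = (-21, 42, 0) = 7·(-3, 6, 0).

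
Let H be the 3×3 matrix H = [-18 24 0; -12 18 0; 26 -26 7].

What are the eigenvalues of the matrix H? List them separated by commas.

-6, 6, 7

Compute the characteristic polynomial p(λ) = det(λI - H).
Cofactor expansion gives p(λ) = λ^3 - 7λ^2 - 36λ + 252.
Rational-root test: λ = -6 gives p(-6) = 0.
Dividing by (λ + 6) leaves λ^2 - 13λ + 42.
The quadratic factors as (λ - 6)·(λ - 7).
Eigenvalues: -6, 6, 7.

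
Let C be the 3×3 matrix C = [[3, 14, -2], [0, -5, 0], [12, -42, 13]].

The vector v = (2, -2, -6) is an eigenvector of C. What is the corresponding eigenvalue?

Compute Cv: C·(2, -2, -6) = (-10, 10, 30).
Since Cv = λv, compare component 1: -10 = λ·2, so λ = -5.

-5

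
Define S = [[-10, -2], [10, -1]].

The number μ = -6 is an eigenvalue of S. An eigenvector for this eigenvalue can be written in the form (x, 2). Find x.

-1

We need (S + 6I)v = 0.
S + 6I = [[-4, -2], [10, 5]].
Row 1: (-4)·x + (-2)·2 = 0
Row 2: (10)·x + (5)·2 = 0
Solving gives x = -1.
Check: S·(-1, 2) = (6, -12) = -6·(-1, 2).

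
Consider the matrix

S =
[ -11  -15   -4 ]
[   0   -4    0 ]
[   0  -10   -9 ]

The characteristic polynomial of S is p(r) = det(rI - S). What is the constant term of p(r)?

396

p(r) = r^3 + 24r^2 + 179r + 396.
The constant term is 396.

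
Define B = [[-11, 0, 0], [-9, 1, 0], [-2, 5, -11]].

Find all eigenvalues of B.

B is lower triangular, so its eigenvalues are the diagonal entries.
Diagonal: -11, 1, -11.

-11, -11, 1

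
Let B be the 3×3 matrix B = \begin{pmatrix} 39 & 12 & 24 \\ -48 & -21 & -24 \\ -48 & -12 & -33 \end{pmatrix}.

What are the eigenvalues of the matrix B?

Compute the characteristic polynomial p(μ) = det(μI - B).
Cofactor expansion gives p(μ) = μ^3 + 15μ^2 + 27μ - 243.
Rational-root test: μ = 3 gives p(3) = 0.
Dividing by (μ - 3) leaves μ^2 + 18μ + 81.
The quadratic factor is (μ + 9)^2.
Eigenvalues: -9, -9, 3.

-9, -9, 3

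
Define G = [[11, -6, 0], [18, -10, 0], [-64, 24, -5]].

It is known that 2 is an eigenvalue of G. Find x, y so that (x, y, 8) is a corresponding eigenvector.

-2, -3

We need (G - 2I)v = 0.
G - 2I = [[9, -6, 0], [18, -12, 0], [-64, 24, -7]].
Row 1: (9)·x + (-6)·y + (0)·8 = 0
Row 2: (18)·x + (-12)·y + (0)·8 = 0
Row 3: (-64)·x + (24)·y + (-7)·8 = 0
Solving gives x = -2, y = -3.
Check: G·(-2, -3, 8) = (-4, -6, 16) = 2·(-2, -3, 8).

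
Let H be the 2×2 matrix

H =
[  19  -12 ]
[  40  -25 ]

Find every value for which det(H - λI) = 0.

det(H - λI) = (19 - λ)(-25 - λ) - (-12)·(40) = λ^2 + 6λ + 5.
This factors as (λ + 5)·(λ + 1) = 0.
Eigenvalues: -5, -1.

-5, -1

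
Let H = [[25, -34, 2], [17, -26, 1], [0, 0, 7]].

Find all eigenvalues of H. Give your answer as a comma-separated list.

The characteristic polynomial is p(s) = det(sI - H).
Expanding the 3×3 determinant: p(s) = s^3 - 6s^2 - 79s + 504.
Try s = 7: p(7) = 0, so 7 is a root.
Dividing by (s - 7) leaves s^2 + s - 72.
The quadratic factors as (s + 9)·(s - 8).
Eigenvalues: -9, 7, 8.

-9, 7, 8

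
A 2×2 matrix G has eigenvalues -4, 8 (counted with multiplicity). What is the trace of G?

4

trace(G) is the sum of the eigenvalues: (-4) + (8) = 4.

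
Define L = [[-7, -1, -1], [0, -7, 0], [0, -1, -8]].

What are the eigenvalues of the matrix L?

The characteristic polynomial is p(λ) = det(λI - L).
Expanding along the first row, p(λ) = λ^3 + 22λ^2 + 161λ + 392.
Since p(-7) = 0, λ = -7 is a root.
Factor out (λ + 7): p(λ) = (λ + 7)·(λ^2 + 15λ + 56).
The quadratic factors as (λ + 8)·(λ + 7).
Eigenvalues: -8, -7, -7.

-8, -7, -7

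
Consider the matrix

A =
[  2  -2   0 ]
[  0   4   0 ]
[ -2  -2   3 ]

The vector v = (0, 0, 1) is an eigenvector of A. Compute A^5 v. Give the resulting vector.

(0, 0, 243)

First find the eigenvalue: Av = (0, 0, 3) = 3·(0, 0, 1), so λ = 3.
Then A^5 v = λ^5·v = 3^5·(0, 0, 1) = 243·(0, 0, 1) = (0, 0, 243).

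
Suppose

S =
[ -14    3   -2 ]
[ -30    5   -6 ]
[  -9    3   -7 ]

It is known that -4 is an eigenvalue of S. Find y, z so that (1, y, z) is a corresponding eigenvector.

4, 1

We need (S + 4I)v = 0.
S + 4I = [[-10, 3, -2], [-30, 9, -6], [-9, 3, -3]].
Row 1: (-10)·1 + (3)·y + (-2)·z = 0
Row 2: (-30)·1 + (9)·y + (-6)·z = 0
Row 3: (-9)·1 + (3)·y + (-3)·z = 0
Solving gives y = 4, z = 1.
Check: S·(1, 4, 1) = (-4, -16, -4) = -4·(1, 4, 1).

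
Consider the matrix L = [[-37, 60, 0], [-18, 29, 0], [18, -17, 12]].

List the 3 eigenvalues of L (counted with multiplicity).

The characteristic polynomial is p(λ) = det(λI - L).
Expanding the 3×3 determinant: p(λ) = λ^3 - 4λ^2 - 89λ - 84.
Try λ = -7: p(-7) = 0, so -7 is a root.
Factor out (λ + 7): p(λ) = (λ + 7)·(λ^2 - 11λ - 12).
The quadratic factors as (λ + 1)·(λ - 12).
Eigenvalues: -7, -1, 12.

-7, -1, 12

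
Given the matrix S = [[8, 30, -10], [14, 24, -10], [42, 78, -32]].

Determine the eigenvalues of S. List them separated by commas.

Set up det(rI - S) = 0.
Cofactor expansion gives p(r) = r^3 - 52r - 96.
Since p(-2) = 0, r = -2 is a root.
Factor out (r + 2): p(r) = (r + 2)·(r^2 - 2r - 48).
The quadratic factors as (r + 6)·(r - 8).
Eigenvalues: -6, -2, 8.

-6, -2, 8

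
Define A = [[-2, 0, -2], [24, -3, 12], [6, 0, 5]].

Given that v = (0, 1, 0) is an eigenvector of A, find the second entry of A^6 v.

729

First find the eigenvalue: Av = (0, -3, 0) = -3·(0, 1, 0), so λ = -3.
Then A^6 v = λ^6·v = (-3)^6·(0, 1, 0) = 729·(0, 1, 0) = (0, 729, 0).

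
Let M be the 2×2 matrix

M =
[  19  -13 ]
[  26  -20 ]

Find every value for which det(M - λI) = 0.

-7, 6

det(M - tI) = (19 - t)(-20 - t) - (-13)·(26) = t^2 + t - 42.
This factors as (t + 7)·(t - 6) = 0.
Eigenvalues: -7, 6.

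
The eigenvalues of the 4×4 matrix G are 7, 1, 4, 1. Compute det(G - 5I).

If G has eigenvalues 7, 1, 4, 1, then G - 5I has eigenvalues 2, -4, -1, -4.
det(G - 5I) = (2) · (-4) · (-1) · (-4) = -32.

-32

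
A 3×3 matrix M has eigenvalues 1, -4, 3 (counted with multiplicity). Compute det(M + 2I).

-30

If M has eigenvalues 1, -4, 3, then M + 2I has eigenvalues 3, -2, 5.
det(M + 2I) = (3) · (-2) · (5) = -30.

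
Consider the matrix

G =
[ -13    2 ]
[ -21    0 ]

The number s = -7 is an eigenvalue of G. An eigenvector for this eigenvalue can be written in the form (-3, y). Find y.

We need (G + 7I)v = 0.
G + 7I = [[-6, 2], [-21, 7]].
Row 1: (-6)·-3 + (2)·y = 0
Row 2: (-21)·-3 + (7)·y = 0
Solving gives y = -9.
Check: G·(-3, -9) = (21, 63) = -7·(-3, -9).

-9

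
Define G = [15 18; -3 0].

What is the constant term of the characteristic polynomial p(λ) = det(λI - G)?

54

p(0) = det(0·I − G) = det(−G) = (−1)^2·det(G).
det(G) = 54, so p(0) = 54.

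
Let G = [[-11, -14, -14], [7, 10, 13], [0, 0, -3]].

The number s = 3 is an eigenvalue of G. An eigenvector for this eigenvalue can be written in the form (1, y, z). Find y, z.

We need (G - 3I)v = 0.
G - 3I = [[-14, -14, -14], [7, 7, 13], [0, 0, -6]].
Row 1: (-14)·1 + (-14)·y + (-14)·z = 0
Row 2: (7)·1 + (7)·y + (13)·z = 0
Row 3: (0)·1 + (0)·y + (-6)·z = 0
Solving gives y = -1, z = 0.
Check: G·(1, -1, 0) = (3, -3, 0) = 3·(1, -1, 0).

-1, 0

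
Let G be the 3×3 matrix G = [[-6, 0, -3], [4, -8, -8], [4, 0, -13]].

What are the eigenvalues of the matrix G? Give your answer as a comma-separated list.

-10, -9, -8

Set up det(rI - G) = 0.
Cofactor expansion gives p(r) = r^3 + 27r^2 + 242r + 720.
Try r = -8: p(-8) = 0, so -8 is a root.
Dividing by (r + 8) leaves r^2 + 19r + 90.
The quadratic factors as (r + 10)·(r + 9).
Eigenvalues: -10, -9, -8.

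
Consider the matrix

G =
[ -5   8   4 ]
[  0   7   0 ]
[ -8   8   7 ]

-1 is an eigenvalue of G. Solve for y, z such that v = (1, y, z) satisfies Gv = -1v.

We need (G + 1I)v = 0.
G + 1I = [[-4, 8, 4], [0, 8, 0], [-8, 8, 8]].
Row 1: (-4)·1 + (8)·y + (4)·z = 0
Row 2: (0)·1 + (8)·y + (0)·z = 0
Row 3: (-8)·1 + (8)·y + (8)·z = 0
Solving gives y = 0, z = 1.
Check: G·(1, 0, 1) = (-1, 0, -1) = -1·(1, 0, 1).

0, 1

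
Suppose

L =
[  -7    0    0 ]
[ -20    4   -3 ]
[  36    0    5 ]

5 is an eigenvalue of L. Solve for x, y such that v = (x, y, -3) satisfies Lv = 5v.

0, 9

We need (L - 5I)v = 0.
L - 5I = [[-12, 0, 0], [-20, -1, -3], [36, 0, 0]].
Row 1: (-12)·x + (0)·y + (0)·-3 = 0
Row 2: (-20)·x + (-1)·y + (-3)·-3 = 0
Row 3: (36)·x + (0)·y + (0)·-3 = 0
Solving gives x = 0, y = 9.
Check: L·(0, 9, -3) = (0, 45, -15) = 5·(0, 9, -3).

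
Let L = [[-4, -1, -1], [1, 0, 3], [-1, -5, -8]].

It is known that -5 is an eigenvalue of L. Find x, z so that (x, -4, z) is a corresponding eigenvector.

We need (L + 5I)v = 0.
L + 5I = [[1, -1, -1], [1, 5, 3], [-1, -5, -3]].
Row 1: (1)·x + (-1)·-4 + (-1)·z = 0
Row 2: (1)·x + (5)·-4 + (3)·z = 0
Row 3: (-1)·x + (-5)·-4 + (-3)·z = 0
Solving gives x = 2, z = 6.
Check: L·(2, -4, 6) = (-10, 20, -30) = -5·(2, -4, 6).

2, 6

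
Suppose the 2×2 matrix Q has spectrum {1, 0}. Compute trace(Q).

1

trace(Q) is the sum of the eigenvalues: (1) + (0) = 1.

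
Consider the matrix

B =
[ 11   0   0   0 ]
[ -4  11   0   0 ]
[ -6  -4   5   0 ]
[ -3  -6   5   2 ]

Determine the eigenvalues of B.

2, 5, 11, 11

B is lower triangular, so its eigenvalues are the diagonal entries.
Diagonal: 11, 11, 5, 2.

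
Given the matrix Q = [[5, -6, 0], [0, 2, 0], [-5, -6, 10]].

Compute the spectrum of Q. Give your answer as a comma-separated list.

The characteristic polynomial is p(lambda) = det(lambda·I - Q).
Cofactor expansion gives p(lambda) = lambda^3 - 17·lambda^2 + 80·lambda - 100.
Since p(10) = 0, lambda = 10 is a root.
Factor out (lambda - 10): p(lambda) = (lambda - 10)·(lambda^2 - 7·lambda + 10).
The quadratic factors as (lambda - 2)·(lambda - 5).
Eigenvalues: 2, 5, 10.

2, 5, 10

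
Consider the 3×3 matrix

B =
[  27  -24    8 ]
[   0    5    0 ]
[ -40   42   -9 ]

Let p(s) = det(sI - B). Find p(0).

p(0) = det(0·I − B) = det(−B) = (−1)^3·det(B).
det(B) = 385, so p(0) = -385.

-385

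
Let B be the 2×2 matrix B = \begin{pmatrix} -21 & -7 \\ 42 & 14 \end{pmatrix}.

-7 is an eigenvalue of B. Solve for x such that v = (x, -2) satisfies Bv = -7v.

1

We need (B + 7I)v = 0.
B + 7I = [[-14, -7], [42, 21]].
Row 1: (-14)·x + (-7)·-2 = 0
Row 2: (42)·x + (21)·-2 = 0
Solving gives x = 1.
Check: B·(1, -2) = (-7, 14) = -7·(1, -2).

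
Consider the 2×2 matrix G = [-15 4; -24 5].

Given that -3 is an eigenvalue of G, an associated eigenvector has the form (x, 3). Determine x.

We need (G + 3I)v = 0.
G + 3I = [[-12, 4], [-24, 8]].
Row 1: (-12)·x + (4)·3 = 0
Row 2: (-24)·x + (8)·3 = 0
Solving gives x = 1.
Check: G·(1, 3) = (-3, -9) = -3·(1, 3).

1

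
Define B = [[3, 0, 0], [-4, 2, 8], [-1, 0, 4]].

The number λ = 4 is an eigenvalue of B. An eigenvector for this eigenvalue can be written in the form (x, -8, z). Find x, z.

0, -2

We need (B - 4I)v = 0.
B - 4I = [[-1, 0, 0], [-4, -2, 8], [-1, 0, 0]].
Row 1: (-1)·x + (0)·-8 + (0)·z = 0
Row 2: (-4)·x + (-2)·-8 + (8)·z = 0
Row 3: (-1)·x + (0)·-8 + (0)·z = 0
Solving gives x = 0, z = -2.
Check: B·(0, -8, -2) = (0, -32, -8) = 4·(0, -8, -2).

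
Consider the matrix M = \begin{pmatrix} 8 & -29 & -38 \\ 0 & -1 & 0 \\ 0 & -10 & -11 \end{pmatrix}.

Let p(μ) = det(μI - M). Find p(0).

-88

p(0) = det(0·I − M) = det(−M) = (−1)^3·det(M).
det(M) = 88, so p(0) = -88.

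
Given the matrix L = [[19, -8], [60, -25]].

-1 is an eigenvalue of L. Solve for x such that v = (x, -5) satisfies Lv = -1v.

-2

We need (L + 1I)v = 0.
L + 1I = [[20, -8], [60, -24]].
Row 1: (20)·x + (-8)·-5 = 0
Row 2: (60)·x + (-24)·-5 = 0
Solving gives x = -2.
Check: L·(-2, -5) = (2, 5) = -1·(-2, -5).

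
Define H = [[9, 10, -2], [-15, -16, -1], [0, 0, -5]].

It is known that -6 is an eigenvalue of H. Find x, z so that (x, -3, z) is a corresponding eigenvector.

We need (H + 6I)v = 0.
H + 6I = [[15, 10, -2], [-15, -10, -1], [0, 0, 1]].
Row 1: (15)·x + (10)·-3 + (-2)·z = 0
Row 2: (-15)·x + (-10)·-3 + (-1)·z = 0
Row 3: (0)·x + (0)·-3 + (1)·z = 0
Solving gives x = 2, z = 0.
Check: H·(2, -3, 0) = (-12, 18, 0) = -6·(2, -3, 0).

2, 0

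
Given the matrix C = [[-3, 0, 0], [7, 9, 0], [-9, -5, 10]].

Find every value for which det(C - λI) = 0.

C is lower triangular, so its eigenvalues are the diagonal entries.
Diagonal: -3, 9, 10.

-3, 9, 10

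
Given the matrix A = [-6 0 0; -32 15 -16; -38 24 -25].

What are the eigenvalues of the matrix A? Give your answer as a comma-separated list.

-9, -6, -1

Compute the characteristic polynomial p(lambda) = det(lambda·I - A).
Expanding along the first row, p(lambda) = lambda^3 + 16·lambda^2 + 69·lambda + 54.
Since p(-1) = 0, lambda = -1 is a root.
Dividing by (lambda + 1) leaves lambda^2 + 15·lambda + 54.
The quadratic factors as (lambda + 9)·(lambda + 6).
Eigenvalues: -9, -6, -1.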